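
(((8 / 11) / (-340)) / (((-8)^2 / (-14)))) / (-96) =-7 / 1436160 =-0.00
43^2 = 1849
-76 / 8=-19 / 2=-9.50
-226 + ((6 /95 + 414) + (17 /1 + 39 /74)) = 1445299 /7030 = 205.59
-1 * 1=-1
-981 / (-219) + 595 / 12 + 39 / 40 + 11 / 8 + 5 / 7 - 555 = -3816196 / 7665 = -497.87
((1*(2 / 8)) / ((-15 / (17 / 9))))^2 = 289 / 291600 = 0.00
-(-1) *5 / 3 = 5 / 3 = 1.67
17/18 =0.94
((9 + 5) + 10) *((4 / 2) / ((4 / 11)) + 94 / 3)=884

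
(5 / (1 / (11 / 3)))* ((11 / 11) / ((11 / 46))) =230 / 3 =76.67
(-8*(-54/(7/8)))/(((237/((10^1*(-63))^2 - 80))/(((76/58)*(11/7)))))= 191083115520/112259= 1702162.99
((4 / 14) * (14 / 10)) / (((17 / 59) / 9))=1062 / 85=12.49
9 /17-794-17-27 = -837.47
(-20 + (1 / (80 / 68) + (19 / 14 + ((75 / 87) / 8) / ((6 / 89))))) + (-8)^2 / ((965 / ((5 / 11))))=-1671914059 / 103432560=-16.16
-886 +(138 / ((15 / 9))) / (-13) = -58004 / 65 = -892.37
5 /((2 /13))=65 /2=32.50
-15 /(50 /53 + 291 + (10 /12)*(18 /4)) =-3180 /62687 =-0.05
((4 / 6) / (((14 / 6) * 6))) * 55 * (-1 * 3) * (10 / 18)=-275 / 63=-4.37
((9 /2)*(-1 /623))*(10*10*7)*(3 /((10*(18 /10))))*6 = -5.06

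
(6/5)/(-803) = -6/4015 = -0.00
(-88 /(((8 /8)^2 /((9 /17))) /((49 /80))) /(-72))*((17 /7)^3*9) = 28611 /560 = 51.09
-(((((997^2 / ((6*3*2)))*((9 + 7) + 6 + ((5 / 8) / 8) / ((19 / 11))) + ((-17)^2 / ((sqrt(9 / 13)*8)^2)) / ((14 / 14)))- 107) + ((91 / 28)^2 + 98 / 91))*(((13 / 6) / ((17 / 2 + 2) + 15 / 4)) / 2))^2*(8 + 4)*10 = -822771926768719278125 / 3202768896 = -256893941925.16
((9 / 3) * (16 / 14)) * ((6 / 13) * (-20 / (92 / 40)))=-28800 / 2093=-13.76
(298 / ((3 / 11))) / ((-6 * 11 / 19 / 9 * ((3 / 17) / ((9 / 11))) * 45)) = -48127 / 165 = -291.68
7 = 7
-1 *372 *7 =-2604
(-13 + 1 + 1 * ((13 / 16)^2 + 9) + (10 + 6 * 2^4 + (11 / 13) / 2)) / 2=346389 / 6656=52.04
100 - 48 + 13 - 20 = 45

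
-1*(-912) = 912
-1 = -1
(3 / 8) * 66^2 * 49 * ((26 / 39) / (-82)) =-650.74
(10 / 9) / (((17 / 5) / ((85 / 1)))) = 27.78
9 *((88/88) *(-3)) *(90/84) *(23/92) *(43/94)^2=-748845/494816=-1.51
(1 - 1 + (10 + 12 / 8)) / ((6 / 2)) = 23 / 6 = 3.83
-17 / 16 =-1.06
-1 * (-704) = 704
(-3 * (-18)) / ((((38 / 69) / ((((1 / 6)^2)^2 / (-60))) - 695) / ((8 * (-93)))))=924048 / 1000945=0.92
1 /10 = 0.10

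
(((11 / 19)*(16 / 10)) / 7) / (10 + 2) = 22 / 1995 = 0.01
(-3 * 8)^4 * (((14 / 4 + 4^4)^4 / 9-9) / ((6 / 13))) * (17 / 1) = 6157336969929600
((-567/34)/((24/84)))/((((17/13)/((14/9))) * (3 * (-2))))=13377/1156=11.57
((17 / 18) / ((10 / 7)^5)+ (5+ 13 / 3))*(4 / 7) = 5.42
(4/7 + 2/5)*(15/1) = 14.57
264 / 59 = 4.47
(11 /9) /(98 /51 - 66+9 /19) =-323 /16809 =-0.02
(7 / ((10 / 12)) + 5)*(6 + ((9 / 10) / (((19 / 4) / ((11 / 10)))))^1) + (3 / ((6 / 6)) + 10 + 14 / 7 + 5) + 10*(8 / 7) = 114.62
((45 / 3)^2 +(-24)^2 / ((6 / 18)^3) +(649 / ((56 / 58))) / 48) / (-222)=-21223109 / 298368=-71.13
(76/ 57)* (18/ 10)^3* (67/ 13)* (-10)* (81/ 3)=-3516696/ 325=-10820.60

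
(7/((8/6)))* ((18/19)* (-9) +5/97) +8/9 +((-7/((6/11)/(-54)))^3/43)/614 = 12561.98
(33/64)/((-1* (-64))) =33/4096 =0.01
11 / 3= 3.67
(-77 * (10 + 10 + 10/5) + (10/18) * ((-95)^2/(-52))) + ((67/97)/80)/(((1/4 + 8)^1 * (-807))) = -1790.42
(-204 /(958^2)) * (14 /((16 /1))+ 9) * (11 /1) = -44319 /1835528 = -0.02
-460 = -460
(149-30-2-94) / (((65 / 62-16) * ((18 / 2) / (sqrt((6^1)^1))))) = -1426 * sqrt(6) / 8343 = -0.42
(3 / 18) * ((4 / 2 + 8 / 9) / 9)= 13 / 243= 0.05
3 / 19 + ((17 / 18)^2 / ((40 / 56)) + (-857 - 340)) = -36800363 / 30780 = -1195.59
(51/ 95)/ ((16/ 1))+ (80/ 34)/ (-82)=5147/ 1059440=0.00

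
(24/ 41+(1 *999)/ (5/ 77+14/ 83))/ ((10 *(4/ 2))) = 213.85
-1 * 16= -16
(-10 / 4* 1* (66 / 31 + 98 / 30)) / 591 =-2509 / 109926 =-0.02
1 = 1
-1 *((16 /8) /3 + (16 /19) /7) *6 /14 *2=-628 /931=-0.67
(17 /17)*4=4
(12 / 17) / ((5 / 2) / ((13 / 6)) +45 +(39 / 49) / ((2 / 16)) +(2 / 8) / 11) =336336 / 25035917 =0.01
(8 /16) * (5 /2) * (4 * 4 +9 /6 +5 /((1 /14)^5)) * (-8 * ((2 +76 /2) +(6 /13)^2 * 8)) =-189530411000 /169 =-1121481721.89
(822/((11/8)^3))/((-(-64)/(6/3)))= 13152/1331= 9.88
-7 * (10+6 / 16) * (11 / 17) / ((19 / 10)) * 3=-95865 / 1292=-74.20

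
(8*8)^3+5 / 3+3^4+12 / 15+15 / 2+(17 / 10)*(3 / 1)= 3933601 / 15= 262240.07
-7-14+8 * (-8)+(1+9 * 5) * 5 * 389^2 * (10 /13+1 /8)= 1618373675 /52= 31122570.67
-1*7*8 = -56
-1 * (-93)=93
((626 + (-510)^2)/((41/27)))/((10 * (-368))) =-3519801/75440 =-46.66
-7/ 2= -3.50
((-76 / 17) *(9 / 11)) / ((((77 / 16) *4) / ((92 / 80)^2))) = -0.25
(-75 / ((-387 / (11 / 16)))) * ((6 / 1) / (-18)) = -275 / 6192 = -0.04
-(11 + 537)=-548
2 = 2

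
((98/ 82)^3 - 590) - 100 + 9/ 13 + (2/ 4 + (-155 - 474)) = -2358381349/ 1791946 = -1316.10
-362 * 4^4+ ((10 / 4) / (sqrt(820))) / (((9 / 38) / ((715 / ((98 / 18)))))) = -92623.59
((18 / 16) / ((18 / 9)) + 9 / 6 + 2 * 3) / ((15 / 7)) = 301 / 80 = 3.76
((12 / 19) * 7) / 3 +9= 199 / 19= 10.47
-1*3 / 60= -1 / 20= -0.05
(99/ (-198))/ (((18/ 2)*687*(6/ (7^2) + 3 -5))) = 49/ 1137672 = 0.00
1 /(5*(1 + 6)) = 1 /35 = 0.03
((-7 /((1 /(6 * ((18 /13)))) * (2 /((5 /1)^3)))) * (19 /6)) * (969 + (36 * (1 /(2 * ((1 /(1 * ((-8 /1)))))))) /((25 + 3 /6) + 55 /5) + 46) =-11043372375 /949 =-11636851.82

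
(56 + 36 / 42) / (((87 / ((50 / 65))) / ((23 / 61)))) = 91540 / 482937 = 0.19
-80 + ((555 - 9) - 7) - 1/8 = 3671/8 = 458.88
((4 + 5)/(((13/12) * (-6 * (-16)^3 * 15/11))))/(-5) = -33/665600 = -0.00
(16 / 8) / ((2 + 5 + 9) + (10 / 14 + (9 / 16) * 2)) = 112 / 999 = 0.11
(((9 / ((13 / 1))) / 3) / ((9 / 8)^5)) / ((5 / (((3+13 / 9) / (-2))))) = -131072 / 2302911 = -0.06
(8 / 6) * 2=2.67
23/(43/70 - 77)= -1610/5347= -0.30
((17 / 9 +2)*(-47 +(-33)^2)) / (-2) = -18235 / 9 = -2026.11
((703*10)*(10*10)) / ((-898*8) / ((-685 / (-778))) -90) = -240777500 / 2825401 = -85.22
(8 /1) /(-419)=-8 /419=-0.02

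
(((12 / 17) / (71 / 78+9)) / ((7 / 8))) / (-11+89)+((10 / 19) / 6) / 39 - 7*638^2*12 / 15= -2330586927737717 / 1022435505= -2279446.40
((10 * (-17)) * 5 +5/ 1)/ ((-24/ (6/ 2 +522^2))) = 76750505/ 8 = 9593813.12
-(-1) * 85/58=85/58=1.47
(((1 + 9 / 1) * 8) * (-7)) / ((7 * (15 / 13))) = -208 / 3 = -69.33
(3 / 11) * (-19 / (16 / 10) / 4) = -285 / 352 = -0.81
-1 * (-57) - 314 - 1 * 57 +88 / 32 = -1245 / 4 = -311.25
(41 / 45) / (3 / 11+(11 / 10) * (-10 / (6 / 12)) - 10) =-451 / 15705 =-0.03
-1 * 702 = -702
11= 11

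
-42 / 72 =-0.58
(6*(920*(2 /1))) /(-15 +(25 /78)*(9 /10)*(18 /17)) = -325312 /433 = -751.30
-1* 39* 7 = -273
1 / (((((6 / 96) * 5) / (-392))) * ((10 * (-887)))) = 3136 / 22175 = 0.14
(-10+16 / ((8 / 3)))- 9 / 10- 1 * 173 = -1779 / 10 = -177.90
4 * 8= 32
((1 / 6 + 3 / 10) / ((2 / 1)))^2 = 49 / 900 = 0.05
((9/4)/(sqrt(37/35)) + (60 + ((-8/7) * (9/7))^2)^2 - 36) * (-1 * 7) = -22066238700/823543 - 63 * sqrt(1295)/148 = -26809.59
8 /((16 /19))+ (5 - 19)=-9 /2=-4.50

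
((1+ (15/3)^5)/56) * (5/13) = 7815/364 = 21.47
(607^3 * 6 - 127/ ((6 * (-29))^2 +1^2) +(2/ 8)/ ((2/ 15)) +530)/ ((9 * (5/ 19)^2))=117334985900900267/ 54498600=2152990827.30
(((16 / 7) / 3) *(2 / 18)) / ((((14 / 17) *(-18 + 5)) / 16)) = -0.13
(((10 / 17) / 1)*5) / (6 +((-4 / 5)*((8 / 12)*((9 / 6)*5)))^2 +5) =50 / 459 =0.11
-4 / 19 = -0.21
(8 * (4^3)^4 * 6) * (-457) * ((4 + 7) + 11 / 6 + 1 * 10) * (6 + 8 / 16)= -54621045260288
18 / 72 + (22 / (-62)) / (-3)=137 / 372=0.37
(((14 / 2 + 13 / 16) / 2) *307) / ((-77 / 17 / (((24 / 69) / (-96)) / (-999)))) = -652375 / 679383936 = -0.00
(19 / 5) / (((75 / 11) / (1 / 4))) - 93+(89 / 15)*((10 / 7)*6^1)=-441037 / 10500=-42.00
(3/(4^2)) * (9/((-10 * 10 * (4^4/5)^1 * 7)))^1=-27/573440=-0.00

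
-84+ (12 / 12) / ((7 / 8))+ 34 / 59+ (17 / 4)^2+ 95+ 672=4643981 / 6608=702.78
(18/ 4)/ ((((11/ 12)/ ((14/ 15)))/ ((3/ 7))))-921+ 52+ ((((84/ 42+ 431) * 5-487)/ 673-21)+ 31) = -31630911/ 37015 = -854.54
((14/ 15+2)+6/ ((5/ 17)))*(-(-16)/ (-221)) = -1120/ 663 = -1.69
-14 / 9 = -1.56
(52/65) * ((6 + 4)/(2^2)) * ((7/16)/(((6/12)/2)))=7/2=3.50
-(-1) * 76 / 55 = 1.38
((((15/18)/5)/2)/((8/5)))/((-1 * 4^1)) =-5/384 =-0.01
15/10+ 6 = 15/2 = 7.50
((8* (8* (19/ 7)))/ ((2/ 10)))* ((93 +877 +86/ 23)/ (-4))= -34041920/ 161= -211440.50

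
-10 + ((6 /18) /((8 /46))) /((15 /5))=-337 /36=-9.36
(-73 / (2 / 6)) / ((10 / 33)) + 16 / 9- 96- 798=-145343 / 90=-1614.92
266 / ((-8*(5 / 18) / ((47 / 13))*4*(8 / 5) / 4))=-56259 / 208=-270.48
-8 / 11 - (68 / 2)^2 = -12724 / 11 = -1156.73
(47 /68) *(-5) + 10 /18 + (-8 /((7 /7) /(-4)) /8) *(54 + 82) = 331153 /612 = 541.10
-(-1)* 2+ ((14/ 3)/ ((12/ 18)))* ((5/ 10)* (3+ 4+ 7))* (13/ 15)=667/ 15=44.47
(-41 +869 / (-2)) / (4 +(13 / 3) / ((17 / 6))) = -16167 / 188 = -85.99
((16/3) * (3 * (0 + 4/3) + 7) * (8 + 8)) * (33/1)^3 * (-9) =-303595776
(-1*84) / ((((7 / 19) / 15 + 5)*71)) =-5985 / 25418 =-0.24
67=67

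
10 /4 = 5 /2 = 2.50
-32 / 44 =-8 / 11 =-0.73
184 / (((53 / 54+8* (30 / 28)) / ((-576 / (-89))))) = 124.66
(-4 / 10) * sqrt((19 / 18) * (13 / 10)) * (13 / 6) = -13 * sqrt(1235) / 450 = -1.02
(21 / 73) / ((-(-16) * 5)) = 21 / 5840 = 0.00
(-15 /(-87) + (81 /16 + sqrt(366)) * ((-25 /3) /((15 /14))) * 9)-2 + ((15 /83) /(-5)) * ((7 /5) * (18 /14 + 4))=-70 * sqrt(366)-34320937 /96280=-1695.65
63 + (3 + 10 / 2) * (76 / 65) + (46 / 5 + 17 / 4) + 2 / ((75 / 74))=342331 / 3900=87.78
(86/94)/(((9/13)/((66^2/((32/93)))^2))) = 637075575279/3008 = 211793741.78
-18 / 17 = -1.06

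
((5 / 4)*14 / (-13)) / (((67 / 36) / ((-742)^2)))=-346855320 / 871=-398226.54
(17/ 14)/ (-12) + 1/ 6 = 11/ 168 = 0.07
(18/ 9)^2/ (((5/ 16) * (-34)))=-0.38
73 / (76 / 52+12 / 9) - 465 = -47838 / 109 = -438.88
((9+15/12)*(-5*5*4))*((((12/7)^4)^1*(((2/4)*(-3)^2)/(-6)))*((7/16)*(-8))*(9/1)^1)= -71733600/343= -209135.86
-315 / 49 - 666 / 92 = -13.67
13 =13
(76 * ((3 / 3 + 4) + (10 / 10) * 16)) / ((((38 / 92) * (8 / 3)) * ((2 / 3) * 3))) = 1449 / 2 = 724.50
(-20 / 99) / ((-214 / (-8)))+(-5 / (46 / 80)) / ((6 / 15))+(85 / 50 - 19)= -95132947 / 2436390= -39.05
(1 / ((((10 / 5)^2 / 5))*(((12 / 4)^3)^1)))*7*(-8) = -70 / 27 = -2.59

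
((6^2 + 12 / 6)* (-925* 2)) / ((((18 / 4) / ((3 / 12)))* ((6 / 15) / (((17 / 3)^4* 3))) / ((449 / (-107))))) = 3295394135875 / 26001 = 126741053.65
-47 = -47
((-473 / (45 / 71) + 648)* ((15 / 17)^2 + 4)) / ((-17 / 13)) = 79406119 / 221085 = 359.17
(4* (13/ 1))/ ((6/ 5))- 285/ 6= -25/ 6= -4.17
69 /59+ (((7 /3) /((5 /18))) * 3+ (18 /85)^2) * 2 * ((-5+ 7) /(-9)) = -4284251 /426275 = -10.05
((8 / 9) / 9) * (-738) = -656 / 9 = -72.89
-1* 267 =-267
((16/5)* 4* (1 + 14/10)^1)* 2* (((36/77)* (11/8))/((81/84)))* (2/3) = 2048/75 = 27.31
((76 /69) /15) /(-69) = -76 /71415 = -0.00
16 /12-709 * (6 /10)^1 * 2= -12742 /15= -849.47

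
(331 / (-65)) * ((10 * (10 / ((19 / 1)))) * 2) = -13240 / 247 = -53.60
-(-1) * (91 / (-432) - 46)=-19963 / 432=-46.21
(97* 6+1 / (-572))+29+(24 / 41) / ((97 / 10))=1390062987 / 2274844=611.06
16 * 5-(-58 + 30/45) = 412/3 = 137.33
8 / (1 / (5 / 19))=40 / 19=2.11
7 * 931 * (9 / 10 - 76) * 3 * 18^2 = -2378613762 / 5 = -475722752.40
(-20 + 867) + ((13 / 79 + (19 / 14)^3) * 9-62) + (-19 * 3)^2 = 879672181 / 216776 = 4057.98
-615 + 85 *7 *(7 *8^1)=32705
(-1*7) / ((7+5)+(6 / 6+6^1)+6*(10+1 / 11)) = -11 / 125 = -0.09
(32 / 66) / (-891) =-16 / 29403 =-0.00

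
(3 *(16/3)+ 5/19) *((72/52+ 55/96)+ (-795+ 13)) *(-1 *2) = 100269779/3952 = 25371.91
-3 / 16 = -0.19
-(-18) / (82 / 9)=81 / 41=1.98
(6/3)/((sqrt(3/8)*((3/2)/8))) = 64*sqrt(6)/9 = 17.42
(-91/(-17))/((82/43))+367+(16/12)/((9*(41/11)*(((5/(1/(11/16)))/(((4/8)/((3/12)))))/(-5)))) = 13914445/37638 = 369.69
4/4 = 1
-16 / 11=-1.45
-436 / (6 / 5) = -1090 / 3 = -363.33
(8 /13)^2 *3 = 192 /169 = 1.14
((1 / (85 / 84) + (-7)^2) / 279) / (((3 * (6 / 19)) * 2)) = 80731 / 853740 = 0.09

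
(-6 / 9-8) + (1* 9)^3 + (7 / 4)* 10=4427 / 6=737.83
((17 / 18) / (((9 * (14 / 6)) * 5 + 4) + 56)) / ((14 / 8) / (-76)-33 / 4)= -2584 / 3734775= -0.00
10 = 10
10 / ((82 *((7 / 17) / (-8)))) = -680 / 287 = -2.37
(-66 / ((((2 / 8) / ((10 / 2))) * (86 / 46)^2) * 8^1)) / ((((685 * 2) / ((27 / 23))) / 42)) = -1.70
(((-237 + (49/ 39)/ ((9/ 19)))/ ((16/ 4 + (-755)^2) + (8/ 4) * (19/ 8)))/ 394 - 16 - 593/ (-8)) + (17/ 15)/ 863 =12654280362890671/ 217703134481976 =58.13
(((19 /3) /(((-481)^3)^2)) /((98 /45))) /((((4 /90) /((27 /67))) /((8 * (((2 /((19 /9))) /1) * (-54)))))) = -35429400 /40657562751763826323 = -0.00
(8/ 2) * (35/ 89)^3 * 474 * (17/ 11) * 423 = 75382.24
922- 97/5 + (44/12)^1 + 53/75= 68023/75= 906.97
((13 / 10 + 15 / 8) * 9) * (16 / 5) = 2286 / 25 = 91.44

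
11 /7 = 1.57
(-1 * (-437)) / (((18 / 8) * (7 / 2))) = 3496 / 63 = 55.49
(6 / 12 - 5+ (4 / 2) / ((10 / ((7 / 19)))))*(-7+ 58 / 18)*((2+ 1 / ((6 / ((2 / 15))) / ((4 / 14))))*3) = 9035704 / 89775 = 100.65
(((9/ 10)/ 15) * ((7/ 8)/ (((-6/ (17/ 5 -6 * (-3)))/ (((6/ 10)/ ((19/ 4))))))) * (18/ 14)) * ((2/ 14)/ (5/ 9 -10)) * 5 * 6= 78003/ 5652500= 0.01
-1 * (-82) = 82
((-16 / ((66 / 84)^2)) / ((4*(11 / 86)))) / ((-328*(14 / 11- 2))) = -2107 / 9922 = -0.21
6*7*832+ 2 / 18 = 314497 / 9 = 34944.11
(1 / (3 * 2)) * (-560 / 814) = -140 / 1221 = -0.11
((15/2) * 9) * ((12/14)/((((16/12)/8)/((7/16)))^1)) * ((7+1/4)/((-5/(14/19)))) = -49329/304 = -162.27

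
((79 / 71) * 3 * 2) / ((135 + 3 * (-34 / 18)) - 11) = 1422 / 25205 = 0.06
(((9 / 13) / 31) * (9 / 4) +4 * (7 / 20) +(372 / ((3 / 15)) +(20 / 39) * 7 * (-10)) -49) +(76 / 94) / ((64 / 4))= 4038077273 / 2272920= 1776.60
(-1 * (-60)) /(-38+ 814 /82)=-2460 /1151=-2.14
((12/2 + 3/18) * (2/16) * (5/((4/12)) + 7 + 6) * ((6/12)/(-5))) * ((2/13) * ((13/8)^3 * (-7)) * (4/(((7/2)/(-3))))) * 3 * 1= -131313/1280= -102.59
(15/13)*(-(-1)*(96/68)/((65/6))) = 432/2873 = 0.15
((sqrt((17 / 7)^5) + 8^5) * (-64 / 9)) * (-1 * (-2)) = -4194304 / 9-36992 * sqrt(119) / 3087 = -466164.50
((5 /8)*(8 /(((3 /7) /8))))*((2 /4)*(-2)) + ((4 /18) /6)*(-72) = -96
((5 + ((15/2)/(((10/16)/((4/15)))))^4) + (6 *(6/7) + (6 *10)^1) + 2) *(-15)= -2323131/875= -2655.01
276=276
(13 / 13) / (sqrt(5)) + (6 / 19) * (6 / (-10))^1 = -18 / 95 + sqrt(5) / 5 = 0.26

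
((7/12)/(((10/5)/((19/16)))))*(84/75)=931/2400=0.39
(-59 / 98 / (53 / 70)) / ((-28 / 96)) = 7080 / 2597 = 2.73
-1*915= -915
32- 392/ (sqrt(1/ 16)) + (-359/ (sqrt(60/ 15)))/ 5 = -15719/ 10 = -1571.90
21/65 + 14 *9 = 8211/65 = 126.32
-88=-88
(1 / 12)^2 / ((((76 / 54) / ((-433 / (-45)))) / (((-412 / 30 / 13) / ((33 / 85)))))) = -758183 / 5868720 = -0.13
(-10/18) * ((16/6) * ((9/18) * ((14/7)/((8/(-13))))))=65/27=2.41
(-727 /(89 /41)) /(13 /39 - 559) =89421 /149164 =0.60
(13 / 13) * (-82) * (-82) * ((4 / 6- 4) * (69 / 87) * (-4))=6186080 / 87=71104.37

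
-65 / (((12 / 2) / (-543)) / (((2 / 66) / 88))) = 11765 / 5808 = 2.03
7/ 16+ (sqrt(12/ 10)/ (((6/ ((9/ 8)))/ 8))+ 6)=3 * sqrt(30)/ 10+ 103/ 16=8.08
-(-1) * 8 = 8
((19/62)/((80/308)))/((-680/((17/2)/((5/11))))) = -16093/496000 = -0.03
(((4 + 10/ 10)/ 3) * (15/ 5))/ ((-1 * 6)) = -5/ 6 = -0.83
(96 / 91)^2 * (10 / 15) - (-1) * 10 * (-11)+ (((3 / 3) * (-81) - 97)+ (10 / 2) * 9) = -242.26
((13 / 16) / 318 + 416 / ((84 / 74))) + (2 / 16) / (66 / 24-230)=366.48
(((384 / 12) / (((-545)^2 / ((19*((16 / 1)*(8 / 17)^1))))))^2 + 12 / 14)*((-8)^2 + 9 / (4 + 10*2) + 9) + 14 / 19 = 863324970441962523 / 13564240585892500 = 63.65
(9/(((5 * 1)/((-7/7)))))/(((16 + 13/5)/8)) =-24/31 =-0.77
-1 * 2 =-2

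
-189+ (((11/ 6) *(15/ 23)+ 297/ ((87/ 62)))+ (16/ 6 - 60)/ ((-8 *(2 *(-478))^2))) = 87236133817/ 3657571872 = 23.85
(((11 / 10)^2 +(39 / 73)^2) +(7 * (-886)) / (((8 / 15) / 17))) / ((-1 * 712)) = 52673768983 / 189712400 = 277.65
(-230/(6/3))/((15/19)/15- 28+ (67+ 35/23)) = -50255/17731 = -2.83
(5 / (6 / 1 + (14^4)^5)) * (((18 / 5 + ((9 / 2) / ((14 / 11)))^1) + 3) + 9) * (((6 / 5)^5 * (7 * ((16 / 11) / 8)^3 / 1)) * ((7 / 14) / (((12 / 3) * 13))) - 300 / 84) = -3620443064829 / 886723491969518039359184586925000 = -0.00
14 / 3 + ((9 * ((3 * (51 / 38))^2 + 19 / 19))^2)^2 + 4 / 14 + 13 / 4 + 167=52565977393108113034469 / 91303634908416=575727104.90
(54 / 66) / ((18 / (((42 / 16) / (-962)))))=-0.00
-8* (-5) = 40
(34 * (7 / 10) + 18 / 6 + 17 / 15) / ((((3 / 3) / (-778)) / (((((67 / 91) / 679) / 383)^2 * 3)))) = -1463333198 / 2800205378724845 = -0.00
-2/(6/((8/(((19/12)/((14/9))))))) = -448/171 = -2.62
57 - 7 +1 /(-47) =2349 /47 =49.98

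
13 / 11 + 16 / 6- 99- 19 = -114.15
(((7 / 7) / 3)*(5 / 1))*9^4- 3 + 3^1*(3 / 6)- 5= 21857 / 2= 10928.50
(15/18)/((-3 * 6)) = -5/108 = -0.05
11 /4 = 2.75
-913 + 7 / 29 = -26470 / 29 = -912.76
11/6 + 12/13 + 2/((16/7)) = 1133/312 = 3.63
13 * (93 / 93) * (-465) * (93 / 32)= -562185 / 32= -17568.28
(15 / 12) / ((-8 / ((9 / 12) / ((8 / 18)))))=-0.26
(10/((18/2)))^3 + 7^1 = 6103/729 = 8.37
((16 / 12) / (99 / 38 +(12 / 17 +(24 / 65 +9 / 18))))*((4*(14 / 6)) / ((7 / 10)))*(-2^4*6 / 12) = -26873600 / 789903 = -34.02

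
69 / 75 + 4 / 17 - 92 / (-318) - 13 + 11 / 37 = -28148347 / 2500275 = -11.26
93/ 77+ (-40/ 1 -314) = -27165/ 77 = -352.79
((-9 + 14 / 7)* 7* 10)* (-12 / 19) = 5880 / 19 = 309.47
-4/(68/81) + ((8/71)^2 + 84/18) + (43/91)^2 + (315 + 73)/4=206803813225/2128970571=97.14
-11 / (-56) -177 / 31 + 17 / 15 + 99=2463907 / 26040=94.62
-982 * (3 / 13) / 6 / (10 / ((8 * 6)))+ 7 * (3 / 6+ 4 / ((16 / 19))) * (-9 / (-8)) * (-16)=-109563 / 130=-842.79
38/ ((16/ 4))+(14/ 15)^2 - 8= 1067/ 450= 2.37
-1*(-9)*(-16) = -144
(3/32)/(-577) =-3/18464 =-0.00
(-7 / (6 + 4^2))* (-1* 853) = 5971 / 22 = 271.41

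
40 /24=5 /3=1.67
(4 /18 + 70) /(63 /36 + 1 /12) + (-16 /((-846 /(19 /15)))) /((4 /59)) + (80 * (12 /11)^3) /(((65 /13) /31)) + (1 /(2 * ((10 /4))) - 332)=2962568321 /8445195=350.80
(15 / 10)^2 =9 / 4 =2.25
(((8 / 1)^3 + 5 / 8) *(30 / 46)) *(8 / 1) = 61515 / 23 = 2674.57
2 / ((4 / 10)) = 5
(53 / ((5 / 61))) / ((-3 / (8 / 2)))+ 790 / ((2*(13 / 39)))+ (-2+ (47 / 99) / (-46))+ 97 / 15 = 1490629 / 4554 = 327.32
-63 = -63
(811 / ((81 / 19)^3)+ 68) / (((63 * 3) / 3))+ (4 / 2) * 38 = 2586240145 / 33480783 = 77.25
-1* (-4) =4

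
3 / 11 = 0.27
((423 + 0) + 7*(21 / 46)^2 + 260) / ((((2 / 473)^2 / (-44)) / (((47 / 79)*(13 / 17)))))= -766350648.91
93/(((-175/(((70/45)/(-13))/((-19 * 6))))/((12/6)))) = -0.00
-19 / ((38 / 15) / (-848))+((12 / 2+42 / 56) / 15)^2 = 2544081 / 400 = 6360.20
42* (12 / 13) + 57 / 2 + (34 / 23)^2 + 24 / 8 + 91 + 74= 237.45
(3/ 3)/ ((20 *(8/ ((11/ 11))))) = 0.01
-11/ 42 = -0.26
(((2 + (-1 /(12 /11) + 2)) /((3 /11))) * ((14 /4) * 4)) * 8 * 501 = 1903132 /3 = 634377.33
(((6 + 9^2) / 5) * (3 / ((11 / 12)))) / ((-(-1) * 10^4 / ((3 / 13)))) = 2349 / 1787500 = 0.00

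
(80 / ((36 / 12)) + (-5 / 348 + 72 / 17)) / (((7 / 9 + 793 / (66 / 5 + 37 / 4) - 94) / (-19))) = 4676634483 / 461390812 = 10.14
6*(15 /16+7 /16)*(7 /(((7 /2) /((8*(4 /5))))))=528 /5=105.60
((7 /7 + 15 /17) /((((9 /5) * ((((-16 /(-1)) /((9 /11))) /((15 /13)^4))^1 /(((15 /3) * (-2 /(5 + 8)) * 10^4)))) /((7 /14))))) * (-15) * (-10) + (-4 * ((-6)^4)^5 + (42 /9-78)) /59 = -3046243544752125067634212 /12289427007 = -247875148533532.04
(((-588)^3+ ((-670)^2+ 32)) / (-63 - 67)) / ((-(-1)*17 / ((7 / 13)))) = 141993978 / 2873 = 49423.59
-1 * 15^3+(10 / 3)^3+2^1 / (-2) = -90152 / 27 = -3338.96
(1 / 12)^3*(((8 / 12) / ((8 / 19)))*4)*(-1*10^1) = -95 / 2592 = -0.04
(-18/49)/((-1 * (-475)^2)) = 18/11055625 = 0.00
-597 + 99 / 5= -2886 / 5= -577.20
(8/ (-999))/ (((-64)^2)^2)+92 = 192745046015/ 2095054848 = 92.00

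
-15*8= -120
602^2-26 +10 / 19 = 6885192 / 19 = 362378.53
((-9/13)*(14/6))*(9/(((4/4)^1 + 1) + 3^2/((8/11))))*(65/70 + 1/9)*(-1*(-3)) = -4716/1495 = -3.15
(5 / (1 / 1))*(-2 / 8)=-5 / 4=-1.25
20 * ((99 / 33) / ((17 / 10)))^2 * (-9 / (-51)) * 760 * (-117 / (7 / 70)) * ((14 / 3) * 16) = -3585254400000 / 4913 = -729748503.97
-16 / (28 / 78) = -312 / 7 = -44.57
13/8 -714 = -5699/8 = -712.38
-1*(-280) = 280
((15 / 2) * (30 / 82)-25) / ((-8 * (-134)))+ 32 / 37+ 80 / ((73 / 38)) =42.49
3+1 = 4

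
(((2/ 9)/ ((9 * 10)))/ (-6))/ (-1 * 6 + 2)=1/ 9720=0.00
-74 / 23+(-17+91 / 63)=-3886 / 207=-18.77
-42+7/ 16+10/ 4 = -625/ 16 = -39.06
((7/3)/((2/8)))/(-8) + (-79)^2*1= 37439/6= 6239.83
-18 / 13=-1.38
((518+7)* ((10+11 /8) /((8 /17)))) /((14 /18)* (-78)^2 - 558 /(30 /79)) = 4060875 /1044032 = 3.89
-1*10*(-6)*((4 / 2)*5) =600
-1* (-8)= 8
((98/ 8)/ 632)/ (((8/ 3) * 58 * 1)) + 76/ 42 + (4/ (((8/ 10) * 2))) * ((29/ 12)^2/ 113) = 16190498797/ 8350530048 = 1.94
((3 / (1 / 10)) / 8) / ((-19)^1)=-15 / 76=-0.20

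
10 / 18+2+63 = 590 / 9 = 65.56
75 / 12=25 / 4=6.25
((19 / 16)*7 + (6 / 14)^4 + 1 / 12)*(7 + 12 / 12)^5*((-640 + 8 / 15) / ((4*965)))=-4771093336064 / 104263425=-45759.99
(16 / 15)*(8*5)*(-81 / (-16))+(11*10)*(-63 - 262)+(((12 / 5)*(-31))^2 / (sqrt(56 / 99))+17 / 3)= -106585 / 3+103788*sqrt(154) / 175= -28168.47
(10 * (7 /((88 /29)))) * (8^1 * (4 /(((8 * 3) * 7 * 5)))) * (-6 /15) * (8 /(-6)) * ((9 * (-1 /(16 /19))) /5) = -551 /550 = -1.00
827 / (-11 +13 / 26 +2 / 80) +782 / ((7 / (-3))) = -1214534 / 2933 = -414.09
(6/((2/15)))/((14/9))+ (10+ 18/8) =1153/28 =41.18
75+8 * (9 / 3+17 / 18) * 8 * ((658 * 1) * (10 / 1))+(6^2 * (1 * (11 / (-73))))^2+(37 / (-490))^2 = 19129314363764509 / 11515436100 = 1661188.88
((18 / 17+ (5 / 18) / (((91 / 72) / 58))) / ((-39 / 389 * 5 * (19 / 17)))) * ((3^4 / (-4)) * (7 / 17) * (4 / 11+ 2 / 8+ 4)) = 22768792011 / 24018280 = 947.98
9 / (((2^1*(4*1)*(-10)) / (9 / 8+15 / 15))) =-153 / 640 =-0.24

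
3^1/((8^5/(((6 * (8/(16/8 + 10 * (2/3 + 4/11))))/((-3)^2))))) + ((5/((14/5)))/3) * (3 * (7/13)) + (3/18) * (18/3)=21203373/10809344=1.96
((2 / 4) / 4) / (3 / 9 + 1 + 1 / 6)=1 / 12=0.08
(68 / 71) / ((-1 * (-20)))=17 / 355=0.05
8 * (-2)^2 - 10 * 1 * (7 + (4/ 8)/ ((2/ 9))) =-121/ 2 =-60.50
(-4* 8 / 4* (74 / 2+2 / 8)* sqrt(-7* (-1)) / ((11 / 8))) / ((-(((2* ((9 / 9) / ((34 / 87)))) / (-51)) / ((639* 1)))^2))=81302453726544* sqrt(7) / 9251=23252196901.93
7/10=0.70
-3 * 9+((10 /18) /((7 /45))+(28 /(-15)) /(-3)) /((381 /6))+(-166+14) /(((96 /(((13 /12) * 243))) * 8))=-404712449 /5120640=-79.04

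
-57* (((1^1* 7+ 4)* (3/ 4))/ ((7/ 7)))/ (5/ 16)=-1504.80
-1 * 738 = -738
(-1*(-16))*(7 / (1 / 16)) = 1792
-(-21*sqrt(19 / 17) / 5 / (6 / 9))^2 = -75411 / 1700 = -44.36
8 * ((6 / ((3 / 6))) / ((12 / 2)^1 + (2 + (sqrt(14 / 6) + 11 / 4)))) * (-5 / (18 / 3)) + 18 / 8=-23241 / 4348 + 256 * sqrt(21) / 1087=-4.27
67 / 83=0.81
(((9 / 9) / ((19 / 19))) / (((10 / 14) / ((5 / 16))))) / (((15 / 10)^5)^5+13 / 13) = 14680064 / 847322163875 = 0.00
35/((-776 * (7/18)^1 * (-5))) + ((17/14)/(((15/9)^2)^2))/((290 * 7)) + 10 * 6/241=0.27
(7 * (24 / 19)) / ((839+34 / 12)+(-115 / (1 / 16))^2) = 1008 / 386054369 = 0.00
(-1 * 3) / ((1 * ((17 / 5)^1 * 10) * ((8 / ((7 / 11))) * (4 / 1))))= -21 / 11968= -0.00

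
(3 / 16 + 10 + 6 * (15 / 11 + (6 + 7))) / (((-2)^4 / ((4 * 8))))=16961 / 88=192.74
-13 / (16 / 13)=-169 / 16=-10.56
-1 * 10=-10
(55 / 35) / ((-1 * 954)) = -11 / 6678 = -0.00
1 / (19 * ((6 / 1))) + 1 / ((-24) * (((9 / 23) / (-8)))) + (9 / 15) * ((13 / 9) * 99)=444569 / 5130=86.66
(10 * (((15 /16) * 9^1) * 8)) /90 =15 /2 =7.50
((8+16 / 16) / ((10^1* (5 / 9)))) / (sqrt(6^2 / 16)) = 27 / 25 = 1.08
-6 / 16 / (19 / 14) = -21 / 76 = -0.28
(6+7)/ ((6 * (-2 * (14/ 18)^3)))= -3159/ 1372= -2.30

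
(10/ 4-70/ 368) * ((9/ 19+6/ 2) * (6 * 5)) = 240.70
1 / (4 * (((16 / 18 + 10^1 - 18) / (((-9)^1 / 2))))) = 81 / 512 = 0.16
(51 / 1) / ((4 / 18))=459 / 2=229.50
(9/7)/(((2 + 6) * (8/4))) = 9/112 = 0.08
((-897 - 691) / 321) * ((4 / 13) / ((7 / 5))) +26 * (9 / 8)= 28.16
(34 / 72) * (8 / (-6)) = -17 / 27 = -0.63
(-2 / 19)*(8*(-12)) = 192 / 19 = 10.11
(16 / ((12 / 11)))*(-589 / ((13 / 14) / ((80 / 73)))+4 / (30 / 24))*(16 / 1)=-2311384064 / 14235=-162373.31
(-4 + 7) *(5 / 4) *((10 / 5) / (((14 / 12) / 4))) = 180 / 7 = 25.71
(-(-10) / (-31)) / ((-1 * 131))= 10 / 4061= 0.00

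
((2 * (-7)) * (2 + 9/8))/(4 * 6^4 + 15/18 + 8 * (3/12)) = -525/62242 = -0.01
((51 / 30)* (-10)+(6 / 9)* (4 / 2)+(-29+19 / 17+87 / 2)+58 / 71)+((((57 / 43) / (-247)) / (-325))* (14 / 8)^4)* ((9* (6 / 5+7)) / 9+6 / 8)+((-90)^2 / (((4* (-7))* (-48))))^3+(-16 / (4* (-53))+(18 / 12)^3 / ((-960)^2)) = 430569796800173305451 / 1959357224767488000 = 219.75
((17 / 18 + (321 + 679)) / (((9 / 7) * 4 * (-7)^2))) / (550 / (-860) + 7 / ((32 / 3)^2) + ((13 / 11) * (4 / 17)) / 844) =-6.88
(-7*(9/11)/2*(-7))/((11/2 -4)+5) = 441/143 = 3.08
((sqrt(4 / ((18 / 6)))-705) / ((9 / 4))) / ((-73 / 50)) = 47000 / 219-400*sqrt(3) / 1971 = 214.26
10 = 10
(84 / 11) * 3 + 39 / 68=17565 / 748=23.48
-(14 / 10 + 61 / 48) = -641 / 240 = -2.67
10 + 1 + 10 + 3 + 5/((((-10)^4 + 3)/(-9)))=24.00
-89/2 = -44.50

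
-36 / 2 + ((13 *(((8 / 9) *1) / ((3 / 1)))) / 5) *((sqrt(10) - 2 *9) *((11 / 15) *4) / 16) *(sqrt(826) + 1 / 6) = -143 *(1 + 6 *sqrt(826)) *(18 - sqrt(10)) / 6075 - 18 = -78.58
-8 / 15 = -0.53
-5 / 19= -0.26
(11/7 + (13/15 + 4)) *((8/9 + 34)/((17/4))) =849056/16065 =52.85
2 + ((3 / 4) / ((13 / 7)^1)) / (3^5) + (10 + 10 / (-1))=8431 / 4212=2.00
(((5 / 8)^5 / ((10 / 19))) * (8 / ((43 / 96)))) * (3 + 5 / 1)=35625 / 1376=25.89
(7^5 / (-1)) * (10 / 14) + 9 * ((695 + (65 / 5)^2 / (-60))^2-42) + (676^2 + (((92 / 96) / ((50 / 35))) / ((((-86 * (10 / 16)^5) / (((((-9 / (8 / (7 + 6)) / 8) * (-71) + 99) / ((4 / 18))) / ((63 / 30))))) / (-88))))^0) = 1902661561 / 400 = 4756653.90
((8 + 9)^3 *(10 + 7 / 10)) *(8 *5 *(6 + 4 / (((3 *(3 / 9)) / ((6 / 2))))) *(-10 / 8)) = -47312190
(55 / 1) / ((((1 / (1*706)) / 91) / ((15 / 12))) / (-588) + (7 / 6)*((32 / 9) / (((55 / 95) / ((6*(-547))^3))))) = -28568590050 / 131570044649559909131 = -0.00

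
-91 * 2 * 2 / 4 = -91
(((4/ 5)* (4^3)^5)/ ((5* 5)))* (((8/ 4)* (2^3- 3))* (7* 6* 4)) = 1443109011456/ 25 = 57724360458.24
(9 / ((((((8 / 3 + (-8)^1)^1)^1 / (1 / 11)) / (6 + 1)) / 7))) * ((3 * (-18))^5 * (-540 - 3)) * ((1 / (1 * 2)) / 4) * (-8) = 20616193901646 / 11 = 1874199445604.18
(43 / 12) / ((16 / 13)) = 559 / 192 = 2.91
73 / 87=0.84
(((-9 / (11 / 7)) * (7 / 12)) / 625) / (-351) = 49 / 3217500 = 0.00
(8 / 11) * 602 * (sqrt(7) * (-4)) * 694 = -13369216 * sqrt(7) / 11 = -3215601.89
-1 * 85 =-85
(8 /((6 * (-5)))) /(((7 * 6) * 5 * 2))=-1 /1575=-0.00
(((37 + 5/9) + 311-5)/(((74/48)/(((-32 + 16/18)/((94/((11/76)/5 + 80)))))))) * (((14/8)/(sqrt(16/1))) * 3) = -255972766/33041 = -7747.13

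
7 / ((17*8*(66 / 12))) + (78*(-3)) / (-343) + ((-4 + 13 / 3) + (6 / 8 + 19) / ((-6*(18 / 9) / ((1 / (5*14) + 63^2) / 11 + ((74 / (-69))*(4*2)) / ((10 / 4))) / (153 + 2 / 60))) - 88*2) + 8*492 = -5496962281283411 / 63730497600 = -86253.25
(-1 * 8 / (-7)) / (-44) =-2 / 77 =-0.03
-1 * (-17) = 17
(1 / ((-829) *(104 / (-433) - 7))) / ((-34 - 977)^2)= 433 / 2656405598715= 0.00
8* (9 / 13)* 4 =288 / 13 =22.15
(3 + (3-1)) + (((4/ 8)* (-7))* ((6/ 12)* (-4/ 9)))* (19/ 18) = 943/ 162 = 5.82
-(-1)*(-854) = -854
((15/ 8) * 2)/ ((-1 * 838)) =-15/ 3352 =-0.00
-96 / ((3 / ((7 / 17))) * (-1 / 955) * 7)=30560 / 17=1797.65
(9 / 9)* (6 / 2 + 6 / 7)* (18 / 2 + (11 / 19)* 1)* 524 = 367848 / 19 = 19360.42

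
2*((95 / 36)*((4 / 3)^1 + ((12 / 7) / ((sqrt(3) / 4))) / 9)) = 760*sqrt(3) / 567 + 190 / 27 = 9.36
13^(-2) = 1 /169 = 0.01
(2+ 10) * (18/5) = 216/5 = 43.20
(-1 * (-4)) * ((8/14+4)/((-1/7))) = -128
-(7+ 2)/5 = -1.80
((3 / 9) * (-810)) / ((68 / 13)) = -1755 / 34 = -51.62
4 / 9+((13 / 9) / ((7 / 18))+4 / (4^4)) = 4.17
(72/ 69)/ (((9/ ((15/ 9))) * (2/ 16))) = 320/ 207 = 1.55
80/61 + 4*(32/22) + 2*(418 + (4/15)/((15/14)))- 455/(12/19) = 74406983/603900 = 123.21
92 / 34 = 2.71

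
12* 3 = 36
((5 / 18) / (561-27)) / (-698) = -5 / 6709176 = -0.00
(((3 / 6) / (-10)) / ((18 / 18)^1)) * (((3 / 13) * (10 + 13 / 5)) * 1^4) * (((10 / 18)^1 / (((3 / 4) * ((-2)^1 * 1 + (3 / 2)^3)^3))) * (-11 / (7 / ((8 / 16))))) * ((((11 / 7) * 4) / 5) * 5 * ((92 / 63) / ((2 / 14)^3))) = 659456 / 6435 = 102.48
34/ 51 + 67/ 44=289/ 132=2.19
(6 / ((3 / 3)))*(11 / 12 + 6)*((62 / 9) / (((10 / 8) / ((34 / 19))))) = 349928 / 855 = 409.27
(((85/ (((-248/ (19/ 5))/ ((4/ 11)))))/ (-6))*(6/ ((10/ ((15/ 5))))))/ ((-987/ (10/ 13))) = -323/ 2916914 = -0.00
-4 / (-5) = 4 / 5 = 0.80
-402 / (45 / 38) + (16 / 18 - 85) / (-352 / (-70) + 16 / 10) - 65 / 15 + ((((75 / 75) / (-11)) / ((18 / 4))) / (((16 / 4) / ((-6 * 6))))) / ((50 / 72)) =-204545749 / 574200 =-356.23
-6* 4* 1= -24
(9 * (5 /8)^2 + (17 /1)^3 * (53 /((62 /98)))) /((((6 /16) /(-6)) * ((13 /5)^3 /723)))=-73799039189625 /272428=-270893737.76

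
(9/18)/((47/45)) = 45/94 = 0.48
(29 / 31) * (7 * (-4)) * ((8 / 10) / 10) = -1624 / 775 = -2.10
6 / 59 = 0.10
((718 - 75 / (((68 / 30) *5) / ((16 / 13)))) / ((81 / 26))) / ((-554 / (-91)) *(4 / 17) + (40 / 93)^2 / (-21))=6859568989 / 42858714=160.05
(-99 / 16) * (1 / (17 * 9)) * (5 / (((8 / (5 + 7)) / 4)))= -165 / 136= -1.21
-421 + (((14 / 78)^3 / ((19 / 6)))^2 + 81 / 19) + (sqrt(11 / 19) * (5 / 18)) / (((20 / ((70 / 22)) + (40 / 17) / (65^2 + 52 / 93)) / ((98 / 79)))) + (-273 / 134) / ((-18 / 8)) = -3932279528647088 / 9456428371923 + 603012865 * sqrt(209) / 209014686396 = -415.79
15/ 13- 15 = -180/ 13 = -13.85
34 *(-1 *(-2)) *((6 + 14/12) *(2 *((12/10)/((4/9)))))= 13158/5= 2631.60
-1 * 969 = -969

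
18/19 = 0.95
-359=-359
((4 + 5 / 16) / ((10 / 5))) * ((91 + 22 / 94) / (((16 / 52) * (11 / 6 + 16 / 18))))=540891 / 2303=234.86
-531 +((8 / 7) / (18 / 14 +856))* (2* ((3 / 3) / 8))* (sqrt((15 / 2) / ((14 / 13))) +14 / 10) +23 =-15242526 / 30005 +sqrt(1365) / 42007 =-508.00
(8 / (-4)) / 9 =-2 / 9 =-0.22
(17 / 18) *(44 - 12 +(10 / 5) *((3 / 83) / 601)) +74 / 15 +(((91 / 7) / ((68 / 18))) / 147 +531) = 2117356041701 / 3739728510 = 566.18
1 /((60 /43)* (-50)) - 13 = -39043 /3000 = -13.01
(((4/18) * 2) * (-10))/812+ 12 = 21914/1827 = 11.99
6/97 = 0.06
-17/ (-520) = 17/ 520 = 0.03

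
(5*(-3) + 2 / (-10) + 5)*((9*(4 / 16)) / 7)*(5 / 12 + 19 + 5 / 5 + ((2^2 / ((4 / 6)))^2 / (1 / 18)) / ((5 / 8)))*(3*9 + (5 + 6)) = -184399731 / 1400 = -131714.09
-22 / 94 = -11 / 47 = -0.23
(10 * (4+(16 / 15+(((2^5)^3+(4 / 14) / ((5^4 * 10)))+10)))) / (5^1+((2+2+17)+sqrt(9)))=11304.51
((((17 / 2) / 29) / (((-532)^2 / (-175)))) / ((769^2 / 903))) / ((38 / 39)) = -2138175 / 7528205303744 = -0.00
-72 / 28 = -18 / 7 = -2.57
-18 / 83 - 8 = -682 / 83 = -8.22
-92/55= -1.67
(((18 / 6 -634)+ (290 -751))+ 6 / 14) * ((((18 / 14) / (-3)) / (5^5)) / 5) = 0.03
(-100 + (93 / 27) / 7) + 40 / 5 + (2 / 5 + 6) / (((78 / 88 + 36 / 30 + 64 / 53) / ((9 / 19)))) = -4164598937 / 45973179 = -90.59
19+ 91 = 110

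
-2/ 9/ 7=-2/ 63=-0.03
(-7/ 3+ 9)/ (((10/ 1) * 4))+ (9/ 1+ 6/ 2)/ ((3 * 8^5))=4099/ 24576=0.17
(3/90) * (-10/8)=-1/24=-0.04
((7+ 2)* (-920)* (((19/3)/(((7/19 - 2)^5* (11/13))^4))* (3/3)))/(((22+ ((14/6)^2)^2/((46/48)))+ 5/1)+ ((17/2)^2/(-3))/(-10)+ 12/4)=-1398491086929682109152730052563192145600/15474906353328835929407113573847002895663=-0.09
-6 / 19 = -0.32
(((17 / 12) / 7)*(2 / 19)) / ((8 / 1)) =17 / 6384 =0.00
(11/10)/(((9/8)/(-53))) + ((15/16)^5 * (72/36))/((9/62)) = -493616683/11796480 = -41.84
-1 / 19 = -0.05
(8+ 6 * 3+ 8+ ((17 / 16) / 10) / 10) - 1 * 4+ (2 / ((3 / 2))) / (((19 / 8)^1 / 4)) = 2941769 / 91200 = 32.26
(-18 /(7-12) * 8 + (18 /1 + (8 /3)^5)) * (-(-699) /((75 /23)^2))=11940.99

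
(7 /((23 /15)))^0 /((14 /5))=5 /14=0.36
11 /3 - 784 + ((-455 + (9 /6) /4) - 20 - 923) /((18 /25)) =-130631 /48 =-2721.48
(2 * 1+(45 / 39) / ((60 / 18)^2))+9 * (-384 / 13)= -68573 / 260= -263.74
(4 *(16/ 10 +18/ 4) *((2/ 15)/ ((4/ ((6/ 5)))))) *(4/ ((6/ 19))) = 4636/ 375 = 12.36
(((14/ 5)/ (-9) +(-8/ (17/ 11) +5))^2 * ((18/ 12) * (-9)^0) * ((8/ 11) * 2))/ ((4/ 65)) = 3617354/ 429165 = 8.43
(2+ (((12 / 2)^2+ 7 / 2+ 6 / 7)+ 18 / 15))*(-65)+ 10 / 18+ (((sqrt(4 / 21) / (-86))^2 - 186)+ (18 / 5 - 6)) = -502401559 / 166410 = -3019.06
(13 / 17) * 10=130 / 17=7.65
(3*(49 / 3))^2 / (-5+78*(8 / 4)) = 2401 / 151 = 15.90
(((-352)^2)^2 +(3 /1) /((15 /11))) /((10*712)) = 76761006091 /35600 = 2156208.04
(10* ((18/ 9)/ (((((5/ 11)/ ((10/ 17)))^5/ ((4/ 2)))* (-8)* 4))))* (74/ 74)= -6442040/ 1419857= -4.54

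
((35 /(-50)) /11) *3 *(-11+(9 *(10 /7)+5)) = -72 /55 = -1.31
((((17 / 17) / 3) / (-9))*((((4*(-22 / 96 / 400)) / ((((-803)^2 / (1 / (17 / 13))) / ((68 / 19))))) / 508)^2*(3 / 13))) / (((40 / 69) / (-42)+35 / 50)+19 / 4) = -2093 / 3631094331839747963676288000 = -0.00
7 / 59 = 0.12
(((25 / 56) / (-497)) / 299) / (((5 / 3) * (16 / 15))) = -225 / 133148288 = -0.00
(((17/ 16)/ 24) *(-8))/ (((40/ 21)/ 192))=-357/ 10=-35.70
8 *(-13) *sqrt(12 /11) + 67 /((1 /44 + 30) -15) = 2948 /661 -208 *sqrt(33) /11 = -104.16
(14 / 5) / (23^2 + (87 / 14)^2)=0.00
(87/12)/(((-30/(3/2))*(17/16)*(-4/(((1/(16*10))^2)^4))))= 29/146028888064000000000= 0.00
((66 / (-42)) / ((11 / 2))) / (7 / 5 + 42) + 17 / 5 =3.39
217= 217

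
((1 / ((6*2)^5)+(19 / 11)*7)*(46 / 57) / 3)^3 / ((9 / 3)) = 441019258497322875874862821 / 38451770813331865293815808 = 11.47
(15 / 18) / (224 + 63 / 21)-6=-8167 / 1362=-6.00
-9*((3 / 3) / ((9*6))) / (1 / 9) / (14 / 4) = -3 / 7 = -0.43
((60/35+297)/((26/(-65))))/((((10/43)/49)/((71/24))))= -14895587/32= -465487.09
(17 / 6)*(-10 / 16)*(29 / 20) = -493 / 192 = -2.57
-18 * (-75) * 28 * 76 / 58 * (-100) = -143640000 / 29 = -4953103.45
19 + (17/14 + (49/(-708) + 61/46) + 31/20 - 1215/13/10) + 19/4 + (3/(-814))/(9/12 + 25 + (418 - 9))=96621551958803/5244045867060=18.43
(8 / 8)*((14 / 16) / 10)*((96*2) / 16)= 21 / 20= 1.05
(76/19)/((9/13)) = 52/9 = 5.78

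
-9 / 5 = -1.80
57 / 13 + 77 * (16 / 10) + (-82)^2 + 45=448278 / 65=6896.58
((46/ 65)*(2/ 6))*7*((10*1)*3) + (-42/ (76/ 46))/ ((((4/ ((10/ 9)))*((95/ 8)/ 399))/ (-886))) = 51935380/ 247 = 210264.70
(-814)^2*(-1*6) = -3975576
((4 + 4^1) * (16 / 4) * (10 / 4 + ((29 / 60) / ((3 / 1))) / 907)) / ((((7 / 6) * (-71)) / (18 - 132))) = 3495392 / 31745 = 110.11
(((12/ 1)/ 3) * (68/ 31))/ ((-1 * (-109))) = 272/ 3379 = 0.08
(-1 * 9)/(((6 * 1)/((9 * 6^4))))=-17496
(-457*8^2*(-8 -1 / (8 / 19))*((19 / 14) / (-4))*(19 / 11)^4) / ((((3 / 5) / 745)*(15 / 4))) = -279884315283620 / 922383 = -303436116.32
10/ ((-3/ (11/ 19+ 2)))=-490/ 57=-8.60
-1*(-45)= 45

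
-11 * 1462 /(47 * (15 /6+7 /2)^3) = -8041 /5076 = -1.58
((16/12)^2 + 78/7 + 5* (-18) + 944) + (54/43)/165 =129167974/148995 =866.93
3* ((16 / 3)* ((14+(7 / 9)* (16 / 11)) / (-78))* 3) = -11984 / 1287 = -9.31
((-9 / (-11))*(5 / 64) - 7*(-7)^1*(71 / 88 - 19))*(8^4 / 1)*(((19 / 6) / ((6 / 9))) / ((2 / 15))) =-1430807160 / 11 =-130073378.18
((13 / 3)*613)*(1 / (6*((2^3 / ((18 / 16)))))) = 7969 / 128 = 62.26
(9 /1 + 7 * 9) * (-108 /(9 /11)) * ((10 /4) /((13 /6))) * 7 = -997920 /13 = -76763.08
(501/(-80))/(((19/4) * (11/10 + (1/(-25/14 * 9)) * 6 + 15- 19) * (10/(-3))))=-4509/37316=-0.12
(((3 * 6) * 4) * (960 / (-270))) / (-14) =18.29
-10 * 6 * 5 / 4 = -75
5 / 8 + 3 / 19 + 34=5287 / 152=34.78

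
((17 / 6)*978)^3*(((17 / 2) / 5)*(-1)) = -361708320187 / 10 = -36170832018.70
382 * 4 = 1528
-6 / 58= -3 / 29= -0.10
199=199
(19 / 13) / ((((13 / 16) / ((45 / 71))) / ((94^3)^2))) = 9437418604846080 / 11999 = 786517093494.96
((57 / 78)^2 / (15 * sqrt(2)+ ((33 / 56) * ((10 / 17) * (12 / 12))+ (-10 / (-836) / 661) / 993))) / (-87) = 8892847799804470262299 / 1880265274472898005378657855-384817757287635665678916 * sqrt(2) / 1880265274472898005378657855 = -0.00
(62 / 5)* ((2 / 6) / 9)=62 / 135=0.46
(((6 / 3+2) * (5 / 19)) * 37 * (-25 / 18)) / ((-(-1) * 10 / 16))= -86.55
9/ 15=3/ 5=0.60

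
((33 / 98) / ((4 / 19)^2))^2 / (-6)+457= 2199875813 / 4917248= 447.38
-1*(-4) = 4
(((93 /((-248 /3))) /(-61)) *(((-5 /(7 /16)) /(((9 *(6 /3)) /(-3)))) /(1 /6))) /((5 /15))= 0.63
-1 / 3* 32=-32 / 3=-10.67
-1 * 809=-809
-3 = -3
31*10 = 310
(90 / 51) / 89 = 0.02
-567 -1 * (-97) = -470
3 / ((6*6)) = 1 / 12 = 0.08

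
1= 1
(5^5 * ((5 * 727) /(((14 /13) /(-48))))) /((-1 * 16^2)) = 443015625 /224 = 1977748.33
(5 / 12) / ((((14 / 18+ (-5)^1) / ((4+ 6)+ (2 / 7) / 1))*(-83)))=135 / 11039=0.01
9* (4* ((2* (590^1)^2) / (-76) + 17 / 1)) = -6254172 / 19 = -329166.95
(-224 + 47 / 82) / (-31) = 591 / 82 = 7.21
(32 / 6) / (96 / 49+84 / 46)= 9016 / 6399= 1.41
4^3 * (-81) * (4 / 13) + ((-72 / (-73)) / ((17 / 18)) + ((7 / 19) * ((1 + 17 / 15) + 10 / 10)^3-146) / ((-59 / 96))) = -27973633364816 / 20345729625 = -1374.91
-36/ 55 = -0.65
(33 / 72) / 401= 11 / 9624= 0.00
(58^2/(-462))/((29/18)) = -348/77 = -4.52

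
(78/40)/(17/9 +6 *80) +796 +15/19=1313163529/1648060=796.79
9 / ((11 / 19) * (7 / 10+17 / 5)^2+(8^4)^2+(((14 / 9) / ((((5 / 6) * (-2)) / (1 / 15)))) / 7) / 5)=0.00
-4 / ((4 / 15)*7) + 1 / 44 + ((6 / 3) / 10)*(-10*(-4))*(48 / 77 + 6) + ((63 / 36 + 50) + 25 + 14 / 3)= 61115 / 462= 132.28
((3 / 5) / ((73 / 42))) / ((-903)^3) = -2 / 4265948085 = -0.00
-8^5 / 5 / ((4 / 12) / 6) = -589824 / 5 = -117964.80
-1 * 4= -4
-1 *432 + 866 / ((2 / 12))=4764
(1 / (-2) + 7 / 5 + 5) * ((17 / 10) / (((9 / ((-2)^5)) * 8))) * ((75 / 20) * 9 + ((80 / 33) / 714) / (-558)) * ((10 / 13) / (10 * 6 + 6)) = -5236029163 / 2986051068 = -1.75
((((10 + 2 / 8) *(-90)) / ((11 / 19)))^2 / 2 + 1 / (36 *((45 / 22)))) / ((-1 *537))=-2364.02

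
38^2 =1444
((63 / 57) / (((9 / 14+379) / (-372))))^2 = 11961359424 / 10197970225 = 1.17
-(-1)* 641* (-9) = -5769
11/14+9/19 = 335/266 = 1.26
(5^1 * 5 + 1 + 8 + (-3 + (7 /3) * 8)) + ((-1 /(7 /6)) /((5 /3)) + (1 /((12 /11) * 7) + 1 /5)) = 2969 /60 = 49.48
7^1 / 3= 7 / 3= 2.33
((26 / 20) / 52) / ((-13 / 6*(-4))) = 3 / 1040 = 0.00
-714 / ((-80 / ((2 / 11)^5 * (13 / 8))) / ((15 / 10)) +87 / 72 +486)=222768 / 51384311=0.00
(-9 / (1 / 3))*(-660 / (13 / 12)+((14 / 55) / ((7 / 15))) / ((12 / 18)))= 16427.14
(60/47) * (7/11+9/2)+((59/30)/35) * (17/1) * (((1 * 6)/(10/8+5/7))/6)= 1365532/193875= 7.04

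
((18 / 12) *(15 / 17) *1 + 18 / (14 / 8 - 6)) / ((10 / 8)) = -2.33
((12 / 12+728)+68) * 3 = 2391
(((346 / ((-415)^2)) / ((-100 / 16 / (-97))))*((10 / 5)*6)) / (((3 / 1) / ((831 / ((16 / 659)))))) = 18379524498 / 4305625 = 4268.72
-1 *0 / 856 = 0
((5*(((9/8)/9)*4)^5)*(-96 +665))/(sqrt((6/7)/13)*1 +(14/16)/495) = -897071175/376340564 +1394192250*sqrt(546)/94085141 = 343.87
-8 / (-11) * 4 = 32 / 11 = 2.91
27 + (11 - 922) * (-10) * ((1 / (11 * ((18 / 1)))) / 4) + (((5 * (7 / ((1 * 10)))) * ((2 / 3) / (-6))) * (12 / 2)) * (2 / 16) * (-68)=23101 / 396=58.34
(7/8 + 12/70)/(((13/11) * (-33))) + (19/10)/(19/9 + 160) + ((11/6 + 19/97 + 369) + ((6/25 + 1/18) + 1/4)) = 8613298007101/23181467400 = 371.56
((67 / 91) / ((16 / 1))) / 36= 67 / 52416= 0.00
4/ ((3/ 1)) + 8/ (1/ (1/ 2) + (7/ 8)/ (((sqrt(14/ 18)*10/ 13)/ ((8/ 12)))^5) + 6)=31829522010868/ 13582141508151-519810200000*sqrt(7)/ 13582141508151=2.24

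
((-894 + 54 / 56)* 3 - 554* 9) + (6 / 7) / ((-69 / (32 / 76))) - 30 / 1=-94157395 / 12236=-7695.11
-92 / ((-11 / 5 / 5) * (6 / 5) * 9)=5750 / 297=19.36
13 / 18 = 0.72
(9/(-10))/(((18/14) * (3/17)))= -119/30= -3.97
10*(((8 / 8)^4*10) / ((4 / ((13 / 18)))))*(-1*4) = -650 / 9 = -72.22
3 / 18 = 0.17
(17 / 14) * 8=68 / 7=9.71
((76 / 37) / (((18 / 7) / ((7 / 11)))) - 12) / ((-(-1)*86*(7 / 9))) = -21047 / 122507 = -0.17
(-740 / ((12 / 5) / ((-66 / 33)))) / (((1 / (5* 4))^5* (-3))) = -5920000000 / 9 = -657777777.78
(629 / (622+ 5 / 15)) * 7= 13209 / 1867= 7.07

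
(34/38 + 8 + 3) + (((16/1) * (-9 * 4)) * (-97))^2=59311927522/19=3121680395.89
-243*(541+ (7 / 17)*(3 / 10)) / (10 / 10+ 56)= -7451271 / 3230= -2306.90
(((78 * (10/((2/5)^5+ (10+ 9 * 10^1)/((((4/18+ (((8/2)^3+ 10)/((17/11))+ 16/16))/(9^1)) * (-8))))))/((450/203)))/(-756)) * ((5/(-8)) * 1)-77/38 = -2840037075139/1318581871416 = -2.15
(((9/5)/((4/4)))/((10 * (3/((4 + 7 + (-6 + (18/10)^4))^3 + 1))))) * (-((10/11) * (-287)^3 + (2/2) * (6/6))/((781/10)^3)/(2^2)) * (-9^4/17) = -4229480426756923166156937/4349754597998046875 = -972349.21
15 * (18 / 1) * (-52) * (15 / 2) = -105300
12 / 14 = 6 / 7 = 0.86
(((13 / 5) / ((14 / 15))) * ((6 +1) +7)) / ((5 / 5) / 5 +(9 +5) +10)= 195 / 121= 1.61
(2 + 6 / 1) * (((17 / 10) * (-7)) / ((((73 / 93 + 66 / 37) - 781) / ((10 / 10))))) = 818958 / 6696455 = 0.12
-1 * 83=-83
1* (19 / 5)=3.80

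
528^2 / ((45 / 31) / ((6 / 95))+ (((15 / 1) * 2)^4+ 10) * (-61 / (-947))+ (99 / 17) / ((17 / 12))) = 430045761024 / 80527187317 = 5.34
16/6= 8/3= 2.67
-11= -11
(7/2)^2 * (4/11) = 49/11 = 4.45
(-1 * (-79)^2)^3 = -243087455521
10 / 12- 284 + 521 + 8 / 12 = 477 / 2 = 238.50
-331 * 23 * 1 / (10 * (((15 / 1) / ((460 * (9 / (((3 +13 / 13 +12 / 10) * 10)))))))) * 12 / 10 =-1575891 / 325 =-4848.90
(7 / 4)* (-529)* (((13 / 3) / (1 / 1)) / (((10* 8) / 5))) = -48139 / 192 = -250.72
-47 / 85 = -0.55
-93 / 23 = -4.04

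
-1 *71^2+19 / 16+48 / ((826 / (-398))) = -33455913 / 6608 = -5062.94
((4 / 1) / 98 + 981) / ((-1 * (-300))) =48071 / 14700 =3.27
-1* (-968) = 968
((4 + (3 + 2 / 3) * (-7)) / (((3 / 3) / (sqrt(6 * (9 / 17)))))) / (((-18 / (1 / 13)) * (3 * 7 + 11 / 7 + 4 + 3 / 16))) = 280 * sqrt(102) / 458541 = 0.01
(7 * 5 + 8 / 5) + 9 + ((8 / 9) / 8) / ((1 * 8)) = 45.61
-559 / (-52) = 43 / 4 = 10.75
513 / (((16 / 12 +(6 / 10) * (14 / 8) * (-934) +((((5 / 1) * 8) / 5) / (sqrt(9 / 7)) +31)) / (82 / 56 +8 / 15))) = -4081836519 / 3777268138 - 5738760 * sqrt(7) / 1888634069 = -1.09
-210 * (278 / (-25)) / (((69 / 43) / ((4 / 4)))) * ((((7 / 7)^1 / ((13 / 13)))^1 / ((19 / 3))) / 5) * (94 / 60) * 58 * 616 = 140513436448 / 54625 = 2572328.36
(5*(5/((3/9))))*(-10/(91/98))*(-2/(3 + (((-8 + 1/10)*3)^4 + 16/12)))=630000000/123044995879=0.01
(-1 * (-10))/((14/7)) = 5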